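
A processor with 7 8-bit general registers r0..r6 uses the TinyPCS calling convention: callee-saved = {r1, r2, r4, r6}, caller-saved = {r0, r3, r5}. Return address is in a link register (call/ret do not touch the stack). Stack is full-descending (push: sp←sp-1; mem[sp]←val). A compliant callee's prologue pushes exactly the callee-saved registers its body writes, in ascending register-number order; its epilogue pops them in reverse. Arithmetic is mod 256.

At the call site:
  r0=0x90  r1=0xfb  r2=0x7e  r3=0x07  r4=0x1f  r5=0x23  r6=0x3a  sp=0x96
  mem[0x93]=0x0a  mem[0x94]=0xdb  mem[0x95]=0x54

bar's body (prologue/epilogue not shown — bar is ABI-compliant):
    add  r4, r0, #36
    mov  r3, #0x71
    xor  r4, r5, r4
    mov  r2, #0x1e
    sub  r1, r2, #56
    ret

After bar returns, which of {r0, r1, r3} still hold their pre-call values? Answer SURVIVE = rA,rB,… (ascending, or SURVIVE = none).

SURVIVE = r0,r1

prologue: push r1 → mem[0x95]=0xfb, sp=0x95
prologue: push r2 → mem[0x94]=0x7e, sp=0x94
prologue: push r4 → mem[0x93]=0x1f, sp=0x93
body[0] add  r4, r0, #36 → r4=0xb4
body[1] mov  r3, #0x71 → r3=0x71
body[2] xor  r4, r5, r4 → r4=0x97
body[3] mov  r2, #0x1e → r2=0x1e
body[4] sub  r1, r2, #56 → r1=0xe6
epilogue: pop r4=0x1f, sp=0x94
epilogue: pop r2=0x7e, sp=0x95
epilogue: pop r1=0xfb, sp=0x96
r0: caller-saved, written=False
r1: callee-saved, written=True
r3: caller-saved, written=True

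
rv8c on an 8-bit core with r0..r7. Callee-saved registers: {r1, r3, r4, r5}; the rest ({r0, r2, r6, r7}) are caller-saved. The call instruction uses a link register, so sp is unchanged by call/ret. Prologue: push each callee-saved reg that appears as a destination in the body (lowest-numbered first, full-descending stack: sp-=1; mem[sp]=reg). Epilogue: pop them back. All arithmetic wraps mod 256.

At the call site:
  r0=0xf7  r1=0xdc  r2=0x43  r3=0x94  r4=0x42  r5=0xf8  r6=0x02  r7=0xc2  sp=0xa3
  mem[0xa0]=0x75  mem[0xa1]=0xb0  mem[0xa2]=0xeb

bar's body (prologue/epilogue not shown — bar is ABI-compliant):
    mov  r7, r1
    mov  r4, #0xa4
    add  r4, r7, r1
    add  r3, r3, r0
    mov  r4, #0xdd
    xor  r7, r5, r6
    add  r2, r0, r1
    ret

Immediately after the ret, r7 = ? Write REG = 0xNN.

REG = 0xfa

prologue: push r3 → mem[0xa2]=0x94, sp=0xa2
prologue: push r4 → mem[0xa1]=0x42, sp=0xa1
body[0] mov  r7, r1 → r7=0xdc
body[1] mov  r4, #0xa4 → r4=0xa4
body[2] add  r4, r7, r1 → r4=0xb8
body[3] add  r3, r3, r0 → r3=0x8b
body[4] mov  r4, #0xdd → r4=0xdd
body[5] xor  r7, r5, r6 → r7=0xfa
body[6] add  r2, r0, r1 → r2=0xd3
epilogue: pop r4=0x42, sp=0xa2
epilogue: pop r3=0x94, sp=0xa3
r7 is caller-saved → body value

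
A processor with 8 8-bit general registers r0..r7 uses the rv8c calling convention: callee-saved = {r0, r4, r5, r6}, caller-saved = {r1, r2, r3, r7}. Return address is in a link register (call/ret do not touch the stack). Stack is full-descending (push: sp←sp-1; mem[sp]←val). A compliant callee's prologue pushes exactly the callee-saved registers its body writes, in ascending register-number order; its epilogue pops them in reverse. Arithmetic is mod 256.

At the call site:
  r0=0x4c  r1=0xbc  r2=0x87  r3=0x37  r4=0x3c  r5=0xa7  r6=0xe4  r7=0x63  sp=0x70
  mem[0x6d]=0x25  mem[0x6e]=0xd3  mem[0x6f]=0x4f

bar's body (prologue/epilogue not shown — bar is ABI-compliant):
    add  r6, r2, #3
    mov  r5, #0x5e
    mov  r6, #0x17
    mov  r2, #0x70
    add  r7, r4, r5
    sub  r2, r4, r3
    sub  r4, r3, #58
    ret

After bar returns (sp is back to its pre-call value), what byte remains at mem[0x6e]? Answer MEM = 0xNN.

prologue: push r4 -> mem[0x6f]=0x3c, sp=0x6f
prologue: push r5 -> mem[0x6e]=0xa7, sp=0x6e
prologue: push r6 -> mem[0x6d]=0xe4, sp=0x6d
body[0] add  r6, r2, #3 -> r6=0x8a
body[1] mov  r5, #0x5e -> r5=0x5e
body[2] mov  r6, #0x17 -> r6=0x17
body[3] mov  r2, #0x70 -> r2=0x70
body[4] add  r7, r4, r5 -> r7=0x9a
body[5] sub  r2, r4, r3 -> r2=0x05
body[6] sub  r4, r3, #58 -> r4=0xfd
epilogue: pop r6=0xe4, sp=0x6e
epilogue: pop r5=0xa7, sp=0x6f
epilogue: pop r4=0x3c, sp=0x70
prologue pushed ['r4', 'r5', 'r6'] at ['0x6f', '0x6e', '0x6d']

MEM = 0xa7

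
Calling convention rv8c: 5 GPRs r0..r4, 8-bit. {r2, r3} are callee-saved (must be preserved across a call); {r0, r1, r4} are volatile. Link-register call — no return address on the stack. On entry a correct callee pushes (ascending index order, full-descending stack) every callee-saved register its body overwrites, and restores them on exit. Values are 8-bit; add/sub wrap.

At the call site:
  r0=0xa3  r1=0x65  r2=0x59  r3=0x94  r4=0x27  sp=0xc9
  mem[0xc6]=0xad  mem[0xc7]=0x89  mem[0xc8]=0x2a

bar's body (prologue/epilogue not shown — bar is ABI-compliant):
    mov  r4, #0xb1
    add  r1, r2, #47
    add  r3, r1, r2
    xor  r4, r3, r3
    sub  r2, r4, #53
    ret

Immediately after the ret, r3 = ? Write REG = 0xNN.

REG = 0x94

prologue: push r2 -> mem[0xc8]=0x59, sp=0xc8
prologue: push r3 -> mem[0xc7]=0x94, sp=0xc7
body[0] mov  r4, #0xb1 -> r4=0xb1
body[1] add  r1, r2, #47 -> r1=0x88
body[2] add  r3, r1, r2 -> r3=0xe1
body[3] xor  r4, r3, r3 -> r4=0x00
body[4] sub  r2, r4, #53 -> r2=0xcb
epilogue: pop r3=0x94, sp=0xc8
epilogue: pop r2=0x59, sp=0xc9
r3 is callee-saved -> restored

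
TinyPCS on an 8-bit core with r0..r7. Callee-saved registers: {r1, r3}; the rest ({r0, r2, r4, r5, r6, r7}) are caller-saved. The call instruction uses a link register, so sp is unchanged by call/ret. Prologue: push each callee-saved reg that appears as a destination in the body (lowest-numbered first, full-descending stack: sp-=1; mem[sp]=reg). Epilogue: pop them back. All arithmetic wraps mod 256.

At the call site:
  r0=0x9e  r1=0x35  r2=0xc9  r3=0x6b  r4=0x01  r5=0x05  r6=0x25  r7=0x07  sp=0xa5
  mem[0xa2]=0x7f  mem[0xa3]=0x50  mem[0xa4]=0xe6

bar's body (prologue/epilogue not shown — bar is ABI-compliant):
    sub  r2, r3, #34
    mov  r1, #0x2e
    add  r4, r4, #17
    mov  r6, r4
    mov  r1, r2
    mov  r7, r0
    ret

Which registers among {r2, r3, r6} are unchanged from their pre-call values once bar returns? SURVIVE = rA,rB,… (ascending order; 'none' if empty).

SURVIVE = r3

prologue: push r1 → mem[0xa4]=0x35, sp=0xa4
body[0] sub  r2, r3, #34 → r2=0x49
body[1] mov  r1, #0x2e → r1=0x2e
body[2] add  r4, r4, #17 → r4=0x12
body[3] mov  r6, r4 → r6=0x12
body[4] mov  r1, r2 → r1=0x49
body[5] mov  r7, r0 → r7=0x9e
epilogue: pop r1=0x35, sp=0xa5
r2: caller-saved, written=True
r3: callee-saved, written=False
r6: caller-saved, written=True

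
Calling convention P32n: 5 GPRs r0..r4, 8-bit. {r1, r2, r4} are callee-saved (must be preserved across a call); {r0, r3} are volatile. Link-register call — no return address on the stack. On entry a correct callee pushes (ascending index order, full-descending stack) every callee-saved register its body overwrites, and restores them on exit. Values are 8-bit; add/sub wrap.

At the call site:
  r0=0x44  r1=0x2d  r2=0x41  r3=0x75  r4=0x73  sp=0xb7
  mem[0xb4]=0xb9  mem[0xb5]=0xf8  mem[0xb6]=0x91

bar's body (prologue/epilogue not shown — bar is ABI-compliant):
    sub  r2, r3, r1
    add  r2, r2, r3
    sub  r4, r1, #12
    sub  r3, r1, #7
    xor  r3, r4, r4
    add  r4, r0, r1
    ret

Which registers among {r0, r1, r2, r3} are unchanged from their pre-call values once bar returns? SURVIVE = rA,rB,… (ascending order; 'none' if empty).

prologue: push r2 → mem[0xb6]=0x41, sp=0xb6
prologue: push r4 → mem[0xb5]=0x73, sp=0xb5
body[0] sub  r2, r3, r1 → r2=0x48
body[1] add  r2, r2, r3 → r2=0xbd
body[2] sub  r4, r1, #12 → r4=0x21
body[3] sub  r3, r1, #7 → r3=0x26
body[4] xor  r3, r4, r4 → r3=0x00
body[5] add  r4, r0, r1 → r4=0x71
epilogue: pop r4=0x73, sp=0xb6
epilogue: pop r2=0x41, sp=0xb7
r0: caller-saved, written=False
r1: callee-saved, written=False
r2: callee-saved, written=True
r3: caller-saved, written=True

SURVIVE = r0,r1,r2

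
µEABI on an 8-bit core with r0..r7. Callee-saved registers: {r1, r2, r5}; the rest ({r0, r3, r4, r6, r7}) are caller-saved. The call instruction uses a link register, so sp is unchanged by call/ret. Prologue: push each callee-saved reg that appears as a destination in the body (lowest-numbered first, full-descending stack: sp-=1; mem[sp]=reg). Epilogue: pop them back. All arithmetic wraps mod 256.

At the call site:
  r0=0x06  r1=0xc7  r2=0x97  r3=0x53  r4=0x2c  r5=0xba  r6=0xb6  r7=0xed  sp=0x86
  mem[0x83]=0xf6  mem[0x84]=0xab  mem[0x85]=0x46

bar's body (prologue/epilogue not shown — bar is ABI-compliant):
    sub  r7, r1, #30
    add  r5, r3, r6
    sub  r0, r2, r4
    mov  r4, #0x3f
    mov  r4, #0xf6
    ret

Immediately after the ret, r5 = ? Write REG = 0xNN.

REG = 0xba

prologue: push r5 -> mem[0x85]=0xba, sp=0x85
body[0] sub  r7, r1, #30 -> r7=0xa9
body[1] add  r5, r3, r6 -> r5=0x09
body[2] sub  r0, r2, r4 -> r0=0x6b
body[3] mov  r4, #0x3f -> r4=0x3f
body[4] mov  r4, #0xf6 -> r4=0xf6
epilogue: pop r5=0xba, sp=0x86
r5 is callee-saved -> restored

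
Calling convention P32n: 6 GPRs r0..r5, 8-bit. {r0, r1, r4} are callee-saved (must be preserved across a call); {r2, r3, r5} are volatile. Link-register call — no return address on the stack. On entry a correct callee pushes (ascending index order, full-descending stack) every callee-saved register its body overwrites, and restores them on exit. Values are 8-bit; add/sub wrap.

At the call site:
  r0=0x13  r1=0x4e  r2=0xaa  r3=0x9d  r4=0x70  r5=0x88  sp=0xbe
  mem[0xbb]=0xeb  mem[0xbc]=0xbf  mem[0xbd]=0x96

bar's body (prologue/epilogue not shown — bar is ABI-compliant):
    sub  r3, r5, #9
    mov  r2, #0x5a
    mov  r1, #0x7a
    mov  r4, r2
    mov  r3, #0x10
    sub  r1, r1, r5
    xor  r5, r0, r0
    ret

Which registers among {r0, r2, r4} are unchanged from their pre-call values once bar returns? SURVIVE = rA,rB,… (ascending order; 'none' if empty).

SURVIVE = r0,r4

prologue: push r1 -> mem[0xbd]=0x4e, sp=0xbd
prologue: push r4 -> mem[0xbc]=0x70, sp=0xbc
body[0] sub  r3, r5, #9 -> r3=0x7f
body[1] mov  r2, #0x5a -> r2=0x5a
body[2] mov  r1, #0x7a -> r1=0x7a
body[3] mov  r4, r2 -> r4=0x5a
body[4] mov  r3, #0x10 -> r3=0x10
body[5] sub  r1, r1, r5 -> r1=0xf2
body[6] xor  r5, r0, r0 -> r5=0x00
epilogue: pop r4=0x70, sp=0xbd
epilogue: pop r1=0x4e, sp=0xbe
r0: callee-saved, written=False
r2: caller-saved, written=True
r4: callee-saved, written=True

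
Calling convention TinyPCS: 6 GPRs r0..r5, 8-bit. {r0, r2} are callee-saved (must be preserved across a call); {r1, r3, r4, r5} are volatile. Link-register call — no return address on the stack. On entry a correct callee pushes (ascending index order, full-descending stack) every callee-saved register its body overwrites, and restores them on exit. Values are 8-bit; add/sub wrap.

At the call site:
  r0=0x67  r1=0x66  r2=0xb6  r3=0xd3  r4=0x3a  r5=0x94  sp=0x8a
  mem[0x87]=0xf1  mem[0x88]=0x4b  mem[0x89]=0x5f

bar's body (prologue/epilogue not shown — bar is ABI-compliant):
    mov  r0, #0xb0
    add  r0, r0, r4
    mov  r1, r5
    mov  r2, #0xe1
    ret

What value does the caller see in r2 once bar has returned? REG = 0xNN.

REG = 0xb6

prologue: push r0 → mem[0x89]=0x67, sp=0x89
prologue: push r2 → mem[0x88]=0xb6, sp=0x88
body[0] mov  r0, #0xb0 → r0=0xb0
body[1] add  r0, r0, r4 → r0=0xea
body[2] mov  r1, r5 → r1=0x94
body[3] mov  r2, #0xe1 → r2=0xe1
epilogue: pop r2=0xb6, sp=0x89
epilogue: pop r0=0x67, sp=0x8a
r2 is callee-saved → restored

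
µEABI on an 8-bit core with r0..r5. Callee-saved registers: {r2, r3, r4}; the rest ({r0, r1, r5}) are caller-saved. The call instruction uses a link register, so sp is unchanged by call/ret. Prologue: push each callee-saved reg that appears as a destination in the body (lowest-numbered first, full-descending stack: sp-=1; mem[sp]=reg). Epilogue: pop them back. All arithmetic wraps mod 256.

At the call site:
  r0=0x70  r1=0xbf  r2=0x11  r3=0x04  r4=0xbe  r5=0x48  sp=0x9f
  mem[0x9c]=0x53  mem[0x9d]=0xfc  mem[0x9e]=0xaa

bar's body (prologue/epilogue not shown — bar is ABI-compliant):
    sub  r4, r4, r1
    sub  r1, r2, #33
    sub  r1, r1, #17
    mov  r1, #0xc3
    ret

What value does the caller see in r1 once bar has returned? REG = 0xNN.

prologue: push r4 -> mem[0x9e]=0xbe, sp=0x9e
body[0] sub  r4, r4, r1 -> r4=0xff
body[1] sub  r1, r2, #33 -> r1=0xf0
body[2] sub  r1, r1, #17 -> r1=0xdf
body[3] mov  r1, #0xc3 -> r1=0xc3
epilogue: pop r4=0xbe, sp=0x9f
r1 is caller-saved -> body value

REG = 0xc3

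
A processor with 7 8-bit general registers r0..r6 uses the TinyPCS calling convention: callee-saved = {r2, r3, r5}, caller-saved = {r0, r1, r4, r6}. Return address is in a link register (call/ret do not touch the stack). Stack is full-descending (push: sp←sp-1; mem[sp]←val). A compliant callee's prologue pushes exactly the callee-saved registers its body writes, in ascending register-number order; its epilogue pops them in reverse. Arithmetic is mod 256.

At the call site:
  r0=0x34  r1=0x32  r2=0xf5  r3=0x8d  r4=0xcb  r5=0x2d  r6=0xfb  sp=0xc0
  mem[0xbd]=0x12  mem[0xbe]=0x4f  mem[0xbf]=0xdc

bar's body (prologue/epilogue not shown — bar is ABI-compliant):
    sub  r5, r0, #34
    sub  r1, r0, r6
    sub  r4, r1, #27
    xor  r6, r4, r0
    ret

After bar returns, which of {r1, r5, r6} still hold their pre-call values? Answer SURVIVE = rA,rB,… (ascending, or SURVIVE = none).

prologue: push r5 -> mem[0xbf]=0x2d, sp=0xbf
body[0] sub  r5, r0, #34 -> r5=0x12
body[1] sub  r1, r0, r6 -> r1=0x39
body[2] sub  r4, r1, #27 -> r4=0x1e
body[3] xor  r6, r4, r0 -> r6=0x2a
epilogue: pop r5=0x2d, sp=0xc0
r1: caller-saved, written=True
r5: callee-saved, written=True
r6: caller-saved, written=True

SURVIVE = r5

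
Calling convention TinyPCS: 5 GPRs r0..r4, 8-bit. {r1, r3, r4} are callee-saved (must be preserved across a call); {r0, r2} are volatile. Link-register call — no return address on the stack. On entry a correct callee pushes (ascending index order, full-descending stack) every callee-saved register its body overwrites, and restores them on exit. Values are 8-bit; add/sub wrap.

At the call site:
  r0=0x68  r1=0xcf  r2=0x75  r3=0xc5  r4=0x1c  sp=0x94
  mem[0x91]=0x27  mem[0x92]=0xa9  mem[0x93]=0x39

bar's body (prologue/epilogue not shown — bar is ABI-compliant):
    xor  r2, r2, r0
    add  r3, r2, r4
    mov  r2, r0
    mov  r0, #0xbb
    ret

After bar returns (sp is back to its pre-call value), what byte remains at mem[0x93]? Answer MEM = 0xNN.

MEM = 0xc5

prologue: push r3 → mem[0x93]=0xc5, sp=0x93
body[0] xor  r2, r2, r0 → r2=0x1d
body[1] add  r3, r2, r4 → r3=0x39
body[2] mov  r2, r0 → r2=0x68
body[3] mov  r0, #0xbb → r0=0xbb
epilogue: pop r3=0xc5, sp=0x94
prologue pushed ['r3'] at ['0x93']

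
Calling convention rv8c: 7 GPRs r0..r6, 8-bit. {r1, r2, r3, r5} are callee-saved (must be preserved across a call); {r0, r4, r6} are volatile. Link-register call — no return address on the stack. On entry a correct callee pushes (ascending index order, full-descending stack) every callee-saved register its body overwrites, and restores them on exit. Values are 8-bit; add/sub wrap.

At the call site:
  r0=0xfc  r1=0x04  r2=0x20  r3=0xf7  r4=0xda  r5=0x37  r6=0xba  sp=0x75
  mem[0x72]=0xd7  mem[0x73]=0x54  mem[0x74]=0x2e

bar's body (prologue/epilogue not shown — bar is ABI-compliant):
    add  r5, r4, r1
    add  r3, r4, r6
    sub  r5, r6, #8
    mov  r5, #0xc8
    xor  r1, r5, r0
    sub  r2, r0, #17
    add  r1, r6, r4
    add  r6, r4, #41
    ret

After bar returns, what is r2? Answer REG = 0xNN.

REG = 0x20

prologue: push r1 -> mem[0x74]=0x04, sp=0x74
prologue: push r2 -> mem[0x73]=0x20, sp=0x73
prologue: push r3 -> mem[0x72]=0xf7, sp=0x72
prologue: push r5 -> mem[0x71]=0x37, sp=0x71
body[0] add  r5, r4, r1 -> r5=0xde
body[1] add  r3, r4, r6 -> r3=0x94
body[2] sub  r5, r6, #8 -> r5=0xb2
body[3] mov  r5, #0xc8 -> r5=0xc8
body[4] xor  r1, r5, r0 -> r1=0x34
body[5] sub  r2, r0, #17 -> r2=0xeb
body[6] add  r1, r6, r4 -> r1=0x94
body[7] add  r6, r4, #41 -> r6=0x03
epilogue: pop r5=0x37, sp=0x72
epilogue: pop r3=0xf7, sp=0x73
epilogue: pop r2=0x20, sp=0x74
epilogue: pop r1=0x04, sp=0x75
r2 is callee-saved -> restored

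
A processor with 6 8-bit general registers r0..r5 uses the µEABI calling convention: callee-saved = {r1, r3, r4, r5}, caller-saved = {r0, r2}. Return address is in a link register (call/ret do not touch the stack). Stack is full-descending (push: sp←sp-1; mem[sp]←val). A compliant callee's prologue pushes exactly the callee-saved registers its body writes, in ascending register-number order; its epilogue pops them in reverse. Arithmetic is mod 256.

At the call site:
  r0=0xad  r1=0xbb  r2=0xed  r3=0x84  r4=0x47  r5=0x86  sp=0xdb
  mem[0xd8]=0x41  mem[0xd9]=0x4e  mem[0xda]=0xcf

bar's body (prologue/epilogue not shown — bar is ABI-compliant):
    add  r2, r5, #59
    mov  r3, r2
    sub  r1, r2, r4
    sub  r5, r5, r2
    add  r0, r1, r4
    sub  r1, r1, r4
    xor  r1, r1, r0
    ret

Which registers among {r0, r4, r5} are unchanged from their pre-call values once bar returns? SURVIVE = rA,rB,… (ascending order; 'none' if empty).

prologue: push r1 → mem[0xda]=0xbb, sp=0xda
prologue: push r3 → mem[0xd9]=0x84, sp=0xd9
prologue: push r5 → mem[0xd8]=0x86, sp=0xd8
body[0] add  r2, r5, #59 → r2=0xc1
body[1] mov  r3, r2 → r3=0xc1
body[2] sub  r1, r2, r4 → r1=0x7a
body[3] sub  r5, r5, r2 → r5=0xc5
body[4] add  r0, r1, r4 → r0=0xc1
body[5] sub  r1, r1, r4 → r1=0x33
body[6] xor  r1, r1, r0 → r1=0xf2
epilogue: pop r5=0x86, sp=0xd9
epilogue: pop r3=0x84, sp=0xda
epilogue: pop r1=0xbb, sp=0xdb
r0: caller-saved, written=True
r4: callee-saved, written=False
r5: callee-saved, written=True

SURVIVE = r4,r5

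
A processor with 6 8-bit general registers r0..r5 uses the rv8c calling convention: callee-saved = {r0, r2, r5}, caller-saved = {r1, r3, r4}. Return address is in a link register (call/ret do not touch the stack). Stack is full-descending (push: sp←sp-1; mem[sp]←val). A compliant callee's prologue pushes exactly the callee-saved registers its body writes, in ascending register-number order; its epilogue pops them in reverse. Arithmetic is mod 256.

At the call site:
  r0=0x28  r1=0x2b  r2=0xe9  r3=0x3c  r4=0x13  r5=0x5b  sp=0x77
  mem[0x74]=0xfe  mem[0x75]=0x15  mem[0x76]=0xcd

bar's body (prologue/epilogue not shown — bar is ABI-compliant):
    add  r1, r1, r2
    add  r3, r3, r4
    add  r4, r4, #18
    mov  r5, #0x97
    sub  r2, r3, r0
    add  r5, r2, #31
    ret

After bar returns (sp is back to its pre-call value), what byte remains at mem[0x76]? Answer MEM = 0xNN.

MEM = 0xe9

prologue: push r2 -> mem[0x76]=0xe9, sp=0x76
prologue: push r5 -> mem[0x75]=0x5b, sp=0x75
body[0] add  r1, r1, r2 -> r1=0x14
body[1] add  r3, r3, r4 -> r3=0x4f
body[2] add  r4, r4, #18 -> r4=0x25
body[3] mov  r5, #0x97 -> r5=0x97
body[4] sub  r2, r3, r0 -> r2=0x27
body[5] add  r5, r2, #31 -> r5=0x46
epilogue: pop r5=0x5b, sp=0x76
epilogue: pop r2=0xe9, sp=0x77
prologue pushed ['r2', 'r5'] at ['0x76', '0x75']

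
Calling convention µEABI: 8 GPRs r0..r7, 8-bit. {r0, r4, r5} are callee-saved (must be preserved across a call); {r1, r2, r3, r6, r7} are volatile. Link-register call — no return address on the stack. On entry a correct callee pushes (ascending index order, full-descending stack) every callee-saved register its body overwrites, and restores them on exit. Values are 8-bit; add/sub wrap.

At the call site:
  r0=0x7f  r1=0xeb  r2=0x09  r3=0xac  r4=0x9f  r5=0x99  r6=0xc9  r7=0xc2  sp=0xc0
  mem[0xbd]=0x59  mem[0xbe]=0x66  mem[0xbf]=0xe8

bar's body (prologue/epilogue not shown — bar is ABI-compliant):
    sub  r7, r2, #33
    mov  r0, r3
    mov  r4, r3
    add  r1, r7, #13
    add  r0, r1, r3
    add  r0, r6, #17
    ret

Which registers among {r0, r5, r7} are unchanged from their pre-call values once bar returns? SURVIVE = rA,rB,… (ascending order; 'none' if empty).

SURVIVE = r0,r5

prologue: push r0 -> mem[0xbf]=0x7f, sp=0xbf
prologue: push r4 -> mem[0xbe]=0x9f, sp=0xbe
body[0] sub  r7, r2, #33 -> r7=0xe8
body[1] mov  r0, r3 -> r0=0xac
body[2] mov  r4, r3 -> r4=0xac
body[3] add  r1, r7, #13 -> r1=0xf5
body[4] add  r0, r1, r3 -> r0=0xa1
body[5] add  r0, r6, #17 -> r0=0xda
epilogue: pop r4=0x9f, sp=0xbf
epilogue: pop r0=0x7f, sp=0xc0
r0: callee-saved, written=True
r5: callee-saved, written=False
r7: caller-saved, written=True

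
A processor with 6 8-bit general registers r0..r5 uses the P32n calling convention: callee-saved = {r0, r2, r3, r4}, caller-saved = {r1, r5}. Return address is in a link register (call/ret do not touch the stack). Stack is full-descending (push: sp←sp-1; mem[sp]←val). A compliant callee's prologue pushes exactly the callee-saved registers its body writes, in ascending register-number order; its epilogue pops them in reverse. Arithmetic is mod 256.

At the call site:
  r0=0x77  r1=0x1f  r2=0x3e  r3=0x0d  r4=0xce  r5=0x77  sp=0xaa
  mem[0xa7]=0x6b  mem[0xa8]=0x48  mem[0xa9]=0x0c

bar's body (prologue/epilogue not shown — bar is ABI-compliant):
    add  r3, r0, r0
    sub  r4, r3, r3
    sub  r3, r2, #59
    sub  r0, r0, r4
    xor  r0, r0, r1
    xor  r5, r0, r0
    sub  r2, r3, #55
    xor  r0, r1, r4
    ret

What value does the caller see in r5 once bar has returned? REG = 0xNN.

prologue: push r0 → mem[0xa9]=0x77, sp=0xa9
prologue: push r2 → mem[0xa8]=0x3e, sp=0xa8
prologue: push r3 → mem[0xa7]=0x0d, sp=0xa7
prologue: push r4 → mem[0xa6]=0xce, sp=0xa6
body[0] add  r3, r0, r0 → r3=0xee
body[1] sub  r4, r3, r3 → r4=0x00
body[2] sub  r3, r2, #59 → r3=0x03
body[3] sub  r0, r0, r4 → r0=0x77
body[4] xor  r0, r0, r1 → r0=0x68
body[5] xor  r5, r0, r0 → r5=0x00
body[6] sub  r2, r3, #55 → r2=0xcc
body[7] xor  r0, r1, r4 → r0=0x1f
epilogue: pop r4=0xce, sp=0xa7
epilogue: pop r3=0x0d, sp=0xa8
epilogue: pop r2=0x3e, sp=0xa9
epilogue: pop r0=0x77, sp=0xaa
r5 is caller-saved → body value

REG = 0x00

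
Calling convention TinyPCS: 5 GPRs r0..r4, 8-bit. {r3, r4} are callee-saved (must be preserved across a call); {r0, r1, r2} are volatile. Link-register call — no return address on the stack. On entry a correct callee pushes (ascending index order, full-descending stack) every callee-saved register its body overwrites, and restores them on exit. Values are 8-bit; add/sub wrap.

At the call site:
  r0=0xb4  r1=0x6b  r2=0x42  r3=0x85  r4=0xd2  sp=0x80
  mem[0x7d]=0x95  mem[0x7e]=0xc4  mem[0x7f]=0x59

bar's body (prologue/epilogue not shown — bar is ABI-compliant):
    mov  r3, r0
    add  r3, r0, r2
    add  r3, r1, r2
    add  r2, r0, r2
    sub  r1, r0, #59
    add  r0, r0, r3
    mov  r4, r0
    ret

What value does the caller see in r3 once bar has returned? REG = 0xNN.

prologue: push r3 → mem[0x7f]=0x85, sp=0x7f
prologue: push r4 → mem[0x7e]=0xd2, sp=0x7e
body[0] mov  r3, r0 → r3=0xb4
body[1] add  r3, r0, r2 → r3=0xf6
body[2] add  r3, r1, r2 → r3=0xad
body[3] add  r2, r0, r2 → r2=0xf6
body[4] sub  r1, r0, #59 → r1=0x79
body[5] add  r0, r0, r3 → r0=0x61
body[6] mov  r4, r0 → r4=0x61
epilogue: pop r4=0xd2, sp=0x7f
epilogue: pop r3=0x85, sp=0x80
r3 is callee-saved → restored

REG = 0x85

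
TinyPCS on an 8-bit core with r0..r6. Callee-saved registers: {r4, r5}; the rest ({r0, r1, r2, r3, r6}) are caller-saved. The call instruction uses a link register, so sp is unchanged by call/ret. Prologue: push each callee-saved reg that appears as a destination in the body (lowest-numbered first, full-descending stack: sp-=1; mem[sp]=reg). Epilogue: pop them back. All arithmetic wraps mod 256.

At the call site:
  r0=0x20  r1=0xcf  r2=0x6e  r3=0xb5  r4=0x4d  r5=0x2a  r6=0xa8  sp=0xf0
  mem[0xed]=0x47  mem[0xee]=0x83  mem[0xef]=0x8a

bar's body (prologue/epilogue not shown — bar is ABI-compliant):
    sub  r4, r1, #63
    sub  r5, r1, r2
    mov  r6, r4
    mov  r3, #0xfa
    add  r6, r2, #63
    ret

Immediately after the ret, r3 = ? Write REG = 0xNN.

prologue: push r4 → mem[0xef]=0x4d, sp=0xef
prologue: push r5 → mem[0xee]=0x2a, sp=0xee
body[0] sub  r4, r1, #63 → r4=0x90
body[1] sub  r5, r1, r2 → r5=0x61
body[2] mov  r6, r4 → r6=0x90
body[3] mov  r3, #0xfa → r3=0xfa
body[4] add  r6, r2, #63 → r6=0xad
epilogue: pop r5=0x2a, sp=0xef
epilogue: pop r4=0x4d, sp=0xf0
r3 is caller-saved → body value

REG = 0xfa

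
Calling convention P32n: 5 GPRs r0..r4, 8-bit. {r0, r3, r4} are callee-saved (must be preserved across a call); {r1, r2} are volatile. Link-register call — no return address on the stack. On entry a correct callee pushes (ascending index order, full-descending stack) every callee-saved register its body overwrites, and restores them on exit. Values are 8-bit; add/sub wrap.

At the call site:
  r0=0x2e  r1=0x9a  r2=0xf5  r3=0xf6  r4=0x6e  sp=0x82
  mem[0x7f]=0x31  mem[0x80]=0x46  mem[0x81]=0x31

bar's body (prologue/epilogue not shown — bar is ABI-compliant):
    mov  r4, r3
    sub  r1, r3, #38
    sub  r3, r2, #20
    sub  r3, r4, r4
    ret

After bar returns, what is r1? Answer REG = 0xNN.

REG = 0xd0

prologue: push r3 → mem[0x81]=0xf6, sp=0x81
prologue: push r4 → mem[0x80]=0x6e, sp=0x80
body[0] mov  r4, r3 → r4=0xf6
body[1] sub  r1, r3, #38 → r1=0xd0
body[2] sub  r3, r2, #20 → r3=0xe1
body[3] sub  r3, r4, r4 → r3=0x00
epilogue: pop r4=0x6e, sp=0x81
epilogue: pop r3=0xf6, sp=0x82
r1 is caller-saved → body value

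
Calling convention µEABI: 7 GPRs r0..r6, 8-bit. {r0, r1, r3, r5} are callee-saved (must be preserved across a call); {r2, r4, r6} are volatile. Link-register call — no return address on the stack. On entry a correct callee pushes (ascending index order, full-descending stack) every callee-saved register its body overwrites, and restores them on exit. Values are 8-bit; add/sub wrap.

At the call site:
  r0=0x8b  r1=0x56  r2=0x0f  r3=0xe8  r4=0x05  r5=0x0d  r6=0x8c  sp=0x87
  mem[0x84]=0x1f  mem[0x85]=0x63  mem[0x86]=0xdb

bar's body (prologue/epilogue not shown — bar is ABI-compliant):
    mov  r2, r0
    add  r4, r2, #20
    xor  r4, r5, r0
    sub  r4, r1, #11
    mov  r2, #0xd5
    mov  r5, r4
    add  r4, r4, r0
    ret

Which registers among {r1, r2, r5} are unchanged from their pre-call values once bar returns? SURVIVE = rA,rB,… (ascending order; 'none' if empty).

prologue: push r5 → mem[0x86]=0x0d, sp=0x86
body[0] mov  r2, r0 → r2=0x8b
body[1] add  r4, r2, #20 → r4=0x9f
body[2] xor  r4, r5, r0 → r4=0x86
body[3] sub  r4, r1, #11 → r4=0x4b
body[4] mov  r2, #0xd5 → r2=0xd5
body[5] mov  r5, r4 → r5=0x4b
body[6] add  r4, r4, r0 → r4=0xd6
epilogue: pop r5=0x0d, sp=0x87
r1: callee-saved, written=False
r2: caller-saved, written=True
r5: callee-saved, written=True

SURVIVE = r1,r5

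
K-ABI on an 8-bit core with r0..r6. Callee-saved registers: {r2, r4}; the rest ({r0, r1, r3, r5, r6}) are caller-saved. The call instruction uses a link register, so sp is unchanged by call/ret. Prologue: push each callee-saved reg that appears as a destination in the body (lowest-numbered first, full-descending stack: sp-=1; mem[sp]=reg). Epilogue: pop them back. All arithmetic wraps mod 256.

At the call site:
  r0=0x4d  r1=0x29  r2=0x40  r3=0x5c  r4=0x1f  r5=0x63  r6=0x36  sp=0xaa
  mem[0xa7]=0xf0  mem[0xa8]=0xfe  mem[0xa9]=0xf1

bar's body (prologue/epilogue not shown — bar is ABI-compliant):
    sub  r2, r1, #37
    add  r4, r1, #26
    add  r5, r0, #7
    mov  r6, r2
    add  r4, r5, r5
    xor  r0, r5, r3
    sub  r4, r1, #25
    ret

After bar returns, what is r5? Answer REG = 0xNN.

prologue: push r2 -> mem[0xa9]=0x40, sp=0xa9
prologue: push r4 -> mem[0xa8]=0x1f, sp=0xa8
body[0] sub  r2, r1, #37 -> r2=0x04
body[1] add  r4, r1, #26 -> r4=0x43
body[2] add  r5, r0, #7 -> r5=0x54
body[3] mov  r6, r2 -> r6=0x04
body[4] add  r4, r5, r5 -> r4=0xa8
body[5] xor  r0, r5, r3 -> r0=0x08
body[6] sub  r4, r1, #25 -> r4=0x10
epilogue: pop r4=0x1f, sp=0xa9
epilogue: pop r2=0x40, sp=0xaa
r5 is caller-saved -> body value

REG = 0x54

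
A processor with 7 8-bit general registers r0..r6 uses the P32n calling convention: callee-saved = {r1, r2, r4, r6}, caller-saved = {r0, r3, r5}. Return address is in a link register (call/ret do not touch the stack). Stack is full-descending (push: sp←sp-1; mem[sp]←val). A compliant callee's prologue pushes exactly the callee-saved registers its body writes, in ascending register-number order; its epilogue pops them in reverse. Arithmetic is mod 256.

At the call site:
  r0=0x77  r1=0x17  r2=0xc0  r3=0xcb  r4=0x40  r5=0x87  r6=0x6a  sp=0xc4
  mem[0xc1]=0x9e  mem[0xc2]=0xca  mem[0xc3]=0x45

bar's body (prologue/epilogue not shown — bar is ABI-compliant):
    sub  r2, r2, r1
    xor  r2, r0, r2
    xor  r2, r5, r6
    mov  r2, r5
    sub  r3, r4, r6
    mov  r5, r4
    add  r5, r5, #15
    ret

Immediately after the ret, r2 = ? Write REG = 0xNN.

prologue: push r2 -> mem[0xc3]=0xc0, sp=0xc3
body[0] sub  r2, r2, r1 -> r2=0xa9
body[1] xor  r2, r0, r2 -> r2=0xde
body[2] xor  r2, r5, r6 -> r2=0xed
body[3] mov  r2, r5 -> r2=0x87
body[4] sub  r3, r4, r6 -> r3=0xd6
body[5] mov  r5, r4 -> r5=0x40
body[6] add  r5, r5, #15 -> r5=0x4f
epilogue: pop r2=0xc0, sp=0xc4
r2 is callee-saved -> restored

REG = 0xc0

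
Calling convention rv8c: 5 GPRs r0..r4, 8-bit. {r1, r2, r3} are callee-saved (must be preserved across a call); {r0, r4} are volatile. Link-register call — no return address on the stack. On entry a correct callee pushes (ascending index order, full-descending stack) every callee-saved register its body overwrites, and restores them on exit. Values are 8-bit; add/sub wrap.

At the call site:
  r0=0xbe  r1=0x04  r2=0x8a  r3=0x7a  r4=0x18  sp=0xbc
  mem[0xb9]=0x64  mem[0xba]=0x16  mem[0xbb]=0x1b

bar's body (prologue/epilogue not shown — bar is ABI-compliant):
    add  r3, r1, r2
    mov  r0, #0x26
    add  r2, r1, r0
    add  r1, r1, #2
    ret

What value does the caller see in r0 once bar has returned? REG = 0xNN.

REG = 0x26

prologue: push r1 -> mem[0xbb]=0x04, sp=0xbb
prologue: push r2 -> mem[0xba]=0x8a, sp=0xba
prologue: push r3 -> mem[0xb9]=0x7a, sp=0xb9
body[0] add  r3, r1, r2 -> r3=0x8e
body[1] mov  r0, #0x26 -> r0=0x26
body[2] add  r2, r1, r0 -> r2=0x2a
body[3] add  r1, r1, #2 -> r1=0x06
epilogue: pop r3=0x7a, sp=0xba
epilogue: pop r2=0x8a, sp=0xbb
epilogue: pop r1=0x04, sp=0xbc
r0 is caller-saved -> body value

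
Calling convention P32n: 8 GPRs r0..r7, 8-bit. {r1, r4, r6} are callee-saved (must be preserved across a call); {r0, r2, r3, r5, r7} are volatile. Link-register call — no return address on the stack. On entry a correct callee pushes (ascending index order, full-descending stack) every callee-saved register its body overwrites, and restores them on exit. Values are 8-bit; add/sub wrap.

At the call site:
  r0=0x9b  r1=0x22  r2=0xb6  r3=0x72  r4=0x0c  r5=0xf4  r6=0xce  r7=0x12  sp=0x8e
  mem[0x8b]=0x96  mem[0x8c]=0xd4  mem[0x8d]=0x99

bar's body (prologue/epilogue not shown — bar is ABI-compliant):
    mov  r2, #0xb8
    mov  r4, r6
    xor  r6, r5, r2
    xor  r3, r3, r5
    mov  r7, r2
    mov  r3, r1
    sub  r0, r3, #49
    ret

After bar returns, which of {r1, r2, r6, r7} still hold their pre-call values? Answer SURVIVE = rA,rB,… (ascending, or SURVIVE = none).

prologue: push r4 -> mem[0x8d]=0x0c, sp=0x8d
prologue: push r6 -> mem[0x8c]=0xce, sp=0x8c
body[0] mov  r2, #0xb8 -> r2=0xb8
body[1] mov  r4, r6 -> r4=0xce
body[2] xor  r6, r5, r2 -> r6=0x4c
body[3] xor  r3, r3, r5 -> r3=0x86
body[4] mov  r7, r2 -> r7=0xb8
body[5] mov  r3, r1 -> r3=0x22
body[6] sub  r0, r3, #49 -> r0=0xf1
epilogue: pop r6=0xce, sp=0x8d
epilogue: pop r4=0x0c, sp=0x8e
r1: callee-saved, written=False
r2: caller-saved, written=True
r6: callee-saved, written=True
r7: caller-saved, written=True

SURVIVE = r1,r6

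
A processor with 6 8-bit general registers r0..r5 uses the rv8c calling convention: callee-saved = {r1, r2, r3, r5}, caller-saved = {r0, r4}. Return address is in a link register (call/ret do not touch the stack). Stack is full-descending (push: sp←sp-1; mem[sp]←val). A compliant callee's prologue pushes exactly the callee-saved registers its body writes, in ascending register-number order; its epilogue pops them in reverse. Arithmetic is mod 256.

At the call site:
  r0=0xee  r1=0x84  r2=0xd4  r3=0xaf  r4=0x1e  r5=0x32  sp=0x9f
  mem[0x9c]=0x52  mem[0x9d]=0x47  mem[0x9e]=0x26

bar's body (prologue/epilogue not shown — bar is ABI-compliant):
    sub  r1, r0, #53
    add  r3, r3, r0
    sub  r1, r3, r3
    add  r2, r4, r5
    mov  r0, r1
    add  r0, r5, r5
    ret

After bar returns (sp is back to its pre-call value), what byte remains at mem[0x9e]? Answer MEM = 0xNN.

prologue: push r1 -> mem[0x9e]=0x84, sp=0x9e
prologue: push r2 -> mem[0x9d]=0xd4, sp=0x9d
prologue: push r3 -> mem[0x9c]=0xaf, sp=0x9c
body[0] sub  r1, r0, #53 -> r1=0xb9
body[1] add  r3, r3, r0 -> r3=0x9d
body[2] sub  r1, r3, r3 -> r1=0x00
body[3] add  r2, r4, r5 -> r2=0x50
body[4] mov  r0, r1 -> r0=0x00
body[5] add  r0, r5, r5 -> r0=0x64
epilogue: pop r3=0xaf, sp=0x9d
epilogue: pop r2=0xd4, sp=0x9e
epilogue: pop r1=0x84, sp=0x9f
prologue pushed ['r1', 'r2', 'r3'] at ['0x9e', '0x9d', '0x9c']

MEM = 0x84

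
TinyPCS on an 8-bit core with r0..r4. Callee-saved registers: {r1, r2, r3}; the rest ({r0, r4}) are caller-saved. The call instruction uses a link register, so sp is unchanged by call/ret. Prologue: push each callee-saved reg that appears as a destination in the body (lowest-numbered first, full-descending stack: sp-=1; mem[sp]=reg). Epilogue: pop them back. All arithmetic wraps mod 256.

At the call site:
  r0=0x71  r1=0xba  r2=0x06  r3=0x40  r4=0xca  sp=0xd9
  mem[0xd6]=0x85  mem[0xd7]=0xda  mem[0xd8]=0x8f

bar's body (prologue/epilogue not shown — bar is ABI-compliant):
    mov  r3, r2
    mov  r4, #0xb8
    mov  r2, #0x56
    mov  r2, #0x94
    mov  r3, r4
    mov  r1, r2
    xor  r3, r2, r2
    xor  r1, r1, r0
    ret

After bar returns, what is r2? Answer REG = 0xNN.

REG = 0x06

prologue: push r1 → mem[0xd8]=0xba, sp=0xd8
prologue: push r2 → mem[0xd7]=0x06, sp=0xd7
prologue: push r3 → mem[0xd6]=0x40, sp=0xd6
body[0] mov  r3, r2 → r3=0x06
body[1] mov  r4, #0xb8 → r4=0xb8
body[2] mov  r2, #0x56 → r2=0x56
body[3] mov  r2, #0x94 → r2=0x94
body[4] mov  r3, r4 → r3=0xb8
body[5] mov  r1, r2 → r1=0x94
body[6] xor  r3, r2, r2 → r3=0x00
body[7] xor  r1, r1, r0 → r1=0xe5
epilogue: pop r3=0x40, sp=0xd7
epilogue: pop r2=0x06, sp=0xd8
epilogue: pop r1=0xba, sp=0xd9
r2 is callee-saved → restored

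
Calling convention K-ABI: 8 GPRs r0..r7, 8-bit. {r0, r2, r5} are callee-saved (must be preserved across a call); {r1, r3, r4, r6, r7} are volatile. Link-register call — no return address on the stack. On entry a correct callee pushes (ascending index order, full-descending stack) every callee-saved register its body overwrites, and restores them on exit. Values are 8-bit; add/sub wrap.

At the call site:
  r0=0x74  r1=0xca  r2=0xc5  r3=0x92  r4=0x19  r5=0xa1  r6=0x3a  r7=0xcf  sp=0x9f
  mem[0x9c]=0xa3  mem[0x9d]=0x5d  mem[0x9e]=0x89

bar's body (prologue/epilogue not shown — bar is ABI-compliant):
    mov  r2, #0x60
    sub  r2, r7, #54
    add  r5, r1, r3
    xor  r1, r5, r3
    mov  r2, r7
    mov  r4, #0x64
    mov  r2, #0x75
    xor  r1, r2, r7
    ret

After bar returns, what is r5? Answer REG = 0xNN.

prologue: push r2 → mem[0x9e]=0xc5, sp=0x9e
prologue: push r5 → mem[0x9d]=0xa1, sp=0x9d
body[0] mov  r2, #0x60 → r2=0x60
body[1] sub  r2, r7, #54 → r2=0x99
body[2] add  r5, r1, r3 → r5=0x5c
body[3] xor  r1, r5, r3 → r1=0xce
body[4] mov  r2, r7 → r2=0xcf
body[5] mov  r4, #0x64 → r4=0x64
body[6] mov  r2, #0x75 → r2=0x75
body[7] xor  r1, r2, r7 → r1=0xba
epilogue: pop r5=0xa1, sp=0x9e
epilogue: pop r2=0xc5, sp=0x9f
r5 is callee-saved → restored

REG = 0xa1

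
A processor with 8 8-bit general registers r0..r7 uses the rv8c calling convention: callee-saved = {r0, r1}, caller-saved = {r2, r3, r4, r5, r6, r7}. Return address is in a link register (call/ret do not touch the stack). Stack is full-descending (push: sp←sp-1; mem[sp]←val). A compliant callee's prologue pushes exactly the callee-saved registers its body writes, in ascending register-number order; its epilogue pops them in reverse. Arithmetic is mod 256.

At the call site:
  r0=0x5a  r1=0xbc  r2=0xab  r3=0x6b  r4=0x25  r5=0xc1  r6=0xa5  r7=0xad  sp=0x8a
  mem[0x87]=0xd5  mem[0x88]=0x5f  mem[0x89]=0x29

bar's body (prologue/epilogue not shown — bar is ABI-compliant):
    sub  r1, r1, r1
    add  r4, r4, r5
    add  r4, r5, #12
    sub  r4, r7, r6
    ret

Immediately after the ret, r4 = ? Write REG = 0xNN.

prologue: push r1 -> mem[0x89]=0xbc, sp=0x89
body[0] sub  r1, r1, r1 -> r1=0x00
body[1] add  r4, r4, r5 -> r4=0xe6
body[2] add  r4, r5, #12 -> r4=0xcd
body[3] sub  r4, r7, r6 -> r4=0x08
epilogue: pop r1=0xbc, sp=0x8a
r4 is caller-saved -> body value

REG = 0x08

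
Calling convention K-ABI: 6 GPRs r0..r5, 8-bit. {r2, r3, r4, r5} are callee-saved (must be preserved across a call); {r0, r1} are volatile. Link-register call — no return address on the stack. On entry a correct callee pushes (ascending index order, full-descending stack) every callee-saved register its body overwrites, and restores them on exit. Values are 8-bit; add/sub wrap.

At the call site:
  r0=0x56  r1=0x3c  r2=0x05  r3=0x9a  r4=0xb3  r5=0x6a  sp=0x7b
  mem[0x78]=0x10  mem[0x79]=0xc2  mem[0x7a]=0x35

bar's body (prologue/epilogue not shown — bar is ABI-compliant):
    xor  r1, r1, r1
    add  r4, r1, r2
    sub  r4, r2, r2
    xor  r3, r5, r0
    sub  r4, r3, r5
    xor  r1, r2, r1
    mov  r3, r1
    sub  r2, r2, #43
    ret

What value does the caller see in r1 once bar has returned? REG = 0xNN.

prologue: push r2 -> mem[0x7a]=0x05, sp=0x7a
prologue: push r3 -> mem[0x79]=0x9a, sp=0x79
prologue: push r4 -> mem[0x78]=0xb3, sp=0x78
body[0] xor  r1, r1, r1 -> r1=0x00
body[1] add  r4, r1, r2 -> r4=0x05
body[2] sub  r4, r2, r2 -> r4=0x00
body[3] xor  r3, r5, r0 -> r3=0x3c
body[4] sub  r4, r3, r5 -> r4=0xd2
body[5] xor  r1, r2, r1 -> r1=0x05
body[6] mov  r3, r1 -> r3=0x05
body[7] sub  r2, r2, #43 -> r2=0xda
epilogue: pop r4=0xb3, sp=0x79
epilogue: pop r3=0x9a, sp=0x7a
epilogue: pop r2=0x05, sp=0x7b
r1 is caller-saved -> body value

REG = 0x05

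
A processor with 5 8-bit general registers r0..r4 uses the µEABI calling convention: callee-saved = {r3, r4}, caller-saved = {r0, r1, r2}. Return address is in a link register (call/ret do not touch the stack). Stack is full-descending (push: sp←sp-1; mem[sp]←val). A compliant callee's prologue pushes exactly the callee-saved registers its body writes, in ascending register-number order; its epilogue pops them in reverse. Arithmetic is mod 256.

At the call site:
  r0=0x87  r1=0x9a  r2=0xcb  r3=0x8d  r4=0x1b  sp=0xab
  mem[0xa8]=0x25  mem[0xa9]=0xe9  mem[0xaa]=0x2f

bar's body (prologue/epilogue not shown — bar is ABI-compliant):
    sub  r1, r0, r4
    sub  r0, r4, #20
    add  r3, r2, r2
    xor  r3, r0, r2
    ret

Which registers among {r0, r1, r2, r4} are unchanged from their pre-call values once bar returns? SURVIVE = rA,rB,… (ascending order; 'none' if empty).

prologue: push r3 → mem[0xaa]=0x8d, sp=0xaa
body[0] sub  r1, r0, r4 → r1=0x6c
body[1] sub  r0, r4, #20 → r0=0x07
body[2] add  r3, r2, r2 → r3=0x96
body[3] xor  r3, r0, r2 → r3=0xcc
epilogue: pop r3=0x8d, sp=0xab
r0: caller-saved, written=True
r1: caller-saved, written=True
r2: caller-saved, written=False
r4: callee-saved, written=False

SURVIVE = r2,r4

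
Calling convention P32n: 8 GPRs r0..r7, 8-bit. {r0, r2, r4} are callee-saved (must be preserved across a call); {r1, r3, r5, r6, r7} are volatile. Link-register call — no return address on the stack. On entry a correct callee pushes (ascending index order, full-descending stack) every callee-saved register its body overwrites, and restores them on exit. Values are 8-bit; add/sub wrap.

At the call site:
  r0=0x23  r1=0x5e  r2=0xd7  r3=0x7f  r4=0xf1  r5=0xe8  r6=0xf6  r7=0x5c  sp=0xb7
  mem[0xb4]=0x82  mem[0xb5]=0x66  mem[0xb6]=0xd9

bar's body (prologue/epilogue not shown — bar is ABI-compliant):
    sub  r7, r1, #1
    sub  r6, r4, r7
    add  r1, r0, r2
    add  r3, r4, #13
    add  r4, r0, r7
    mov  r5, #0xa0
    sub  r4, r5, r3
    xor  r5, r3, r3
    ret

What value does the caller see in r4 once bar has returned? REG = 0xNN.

REG = 0xf1

prologue: push r4 → mem[0xb6]=0xf1, sp=0xb6
body[0] sub  r7, r1, #1 → r7=0x5d
body[1] sub  r6, r4, r7 → r6=0x94
body[2] add  r1, r0, r2 → r1=0xfa
body[3] add  r3, r4, #13 → r3=0xfe
body[4] add  r4, r0, r7 → r4=0x80
body[5] mov  r5, #0xa0 → r5=0xa0
body[6] sub  r4, r5, r3 → r4=0xa2
body[7] xor  r5, r3, r3 → r5=0x00
epilogue: pop r4=0xf1, sp=0xb7
r4 is callee-saved → restored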